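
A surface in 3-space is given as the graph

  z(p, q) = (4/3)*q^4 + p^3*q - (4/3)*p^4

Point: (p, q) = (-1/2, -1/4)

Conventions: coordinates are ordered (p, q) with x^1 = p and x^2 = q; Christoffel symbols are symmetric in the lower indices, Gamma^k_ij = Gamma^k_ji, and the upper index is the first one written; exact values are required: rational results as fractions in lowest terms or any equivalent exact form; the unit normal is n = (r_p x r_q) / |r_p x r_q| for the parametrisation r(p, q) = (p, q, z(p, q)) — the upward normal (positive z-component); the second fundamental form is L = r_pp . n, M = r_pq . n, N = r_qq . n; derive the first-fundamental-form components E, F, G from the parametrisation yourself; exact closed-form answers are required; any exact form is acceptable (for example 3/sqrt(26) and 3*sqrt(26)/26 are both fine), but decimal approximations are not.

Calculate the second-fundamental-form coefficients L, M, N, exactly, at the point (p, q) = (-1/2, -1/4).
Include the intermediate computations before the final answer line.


z_p = 23/48, z_q = -5/24, z_pp = -13/4, z_pq = 3/4, z_qq = 1
E = 2833/2304, F = -115/1152, G = 601/576; answer radicand W^2 = 2933/2304
unnormalised second-form numerators: l = -13/4, m = 3/4, n = 1; L = l/sqrt(2933/2304), and similarly M = m/sqrt(W^2), N = n/sqrt(W^2)

Answer: L = -156*sqrt(2933)/2933, M = 36*sqrt(2933)/2933, N = 48*sqrt(2933)/2933


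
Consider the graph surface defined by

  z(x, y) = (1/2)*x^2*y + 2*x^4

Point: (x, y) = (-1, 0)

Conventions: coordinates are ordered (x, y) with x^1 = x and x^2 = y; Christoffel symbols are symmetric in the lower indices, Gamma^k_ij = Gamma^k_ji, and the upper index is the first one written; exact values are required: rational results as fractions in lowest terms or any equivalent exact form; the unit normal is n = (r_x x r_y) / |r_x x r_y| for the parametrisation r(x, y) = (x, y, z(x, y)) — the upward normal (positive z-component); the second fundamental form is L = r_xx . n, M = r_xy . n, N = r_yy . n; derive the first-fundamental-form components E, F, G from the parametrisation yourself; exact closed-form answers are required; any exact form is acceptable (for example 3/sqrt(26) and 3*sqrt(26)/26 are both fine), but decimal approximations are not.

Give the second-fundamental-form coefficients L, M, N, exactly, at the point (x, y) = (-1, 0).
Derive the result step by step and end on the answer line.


z_x = -8, z_y = 1/2, z_xx = 24, z_xy = -1, z_yy = 0
E = 65, F = -4, G = 5/4; answer radicand W^2 = 261/4
unnormalised second-form numerators: l = 24, m = -1, n = 0; L = l/sqrt(261/4), and similarly M = m/sqrt(W^2), N = n/sqrt(W^2)

Answer: L = 16*sqrt(29)/29, M = -2*sqrt(29)/87, N = 0


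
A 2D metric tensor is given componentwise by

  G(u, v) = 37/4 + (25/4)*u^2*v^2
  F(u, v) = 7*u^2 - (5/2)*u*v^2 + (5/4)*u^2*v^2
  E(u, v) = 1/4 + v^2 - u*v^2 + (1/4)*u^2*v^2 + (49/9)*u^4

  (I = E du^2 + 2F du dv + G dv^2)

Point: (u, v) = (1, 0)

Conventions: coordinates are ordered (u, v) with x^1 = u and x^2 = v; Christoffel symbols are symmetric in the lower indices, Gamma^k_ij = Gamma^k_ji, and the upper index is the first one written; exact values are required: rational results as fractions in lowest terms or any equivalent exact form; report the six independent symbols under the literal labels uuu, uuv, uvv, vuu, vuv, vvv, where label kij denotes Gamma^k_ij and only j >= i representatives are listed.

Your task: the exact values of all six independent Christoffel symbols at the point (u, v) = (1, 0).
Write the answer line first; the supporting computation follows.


Answer: Gamma_uuu = 392/529, Gamma_uuv = 0, Gamma_uvv = 0, Gamma_vuu = 504/529, Gamma_vuv = 0, Gamma_vvv = 0

E = 205/36, F = 7, G = 37/4 at the point
E_u = 196/9, E_v = 0, F_u = 14, F_v = 0, G_u = 0, G_v = 0
EG - F^2 = 529/144;  g^inv = (144/529) * [[37/4, -7], [-7, 205/36]]
first-kind symbols [ij,l] = (1/2)(d_i g_jl + d_j g_il - d_l g_ij): [uu,u] = E_u/2 = 98/9, [uu,v] = F_u - E_v/2 = 14, [uv,u] = E_v/2 = 0, [uv,v] = G_u/2 = 0, [vv,u] = F_v - G_u/2 = 0, [vv,v] = G_v/2 = 0
Gamma^u_ij = (G*[ij,u] - F*[ij,v])/(EG - F^2), Gamma^v_ij = (E*[ij,v] - F*[ij,u])/(EG - F^2)


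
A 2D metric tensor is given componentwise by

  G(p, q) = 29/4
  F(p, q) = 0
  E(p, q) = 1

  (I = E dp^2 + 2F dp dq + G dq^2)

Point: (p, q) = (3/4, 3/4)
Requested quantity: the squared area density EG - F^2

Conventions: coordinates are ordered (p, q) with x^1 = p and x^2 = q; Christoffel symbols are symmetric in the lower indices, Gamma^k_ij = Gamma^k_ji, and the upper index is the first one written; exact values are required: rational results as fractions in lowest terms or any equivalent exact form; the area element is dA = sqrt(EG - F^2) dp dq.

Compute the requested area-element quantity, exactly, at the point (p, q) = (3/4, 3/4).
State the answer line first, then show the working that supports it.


Answer: EG - F^2 = 29/4

E = 1, F = 0, G = 29/4; EG - F^2 = 29/4


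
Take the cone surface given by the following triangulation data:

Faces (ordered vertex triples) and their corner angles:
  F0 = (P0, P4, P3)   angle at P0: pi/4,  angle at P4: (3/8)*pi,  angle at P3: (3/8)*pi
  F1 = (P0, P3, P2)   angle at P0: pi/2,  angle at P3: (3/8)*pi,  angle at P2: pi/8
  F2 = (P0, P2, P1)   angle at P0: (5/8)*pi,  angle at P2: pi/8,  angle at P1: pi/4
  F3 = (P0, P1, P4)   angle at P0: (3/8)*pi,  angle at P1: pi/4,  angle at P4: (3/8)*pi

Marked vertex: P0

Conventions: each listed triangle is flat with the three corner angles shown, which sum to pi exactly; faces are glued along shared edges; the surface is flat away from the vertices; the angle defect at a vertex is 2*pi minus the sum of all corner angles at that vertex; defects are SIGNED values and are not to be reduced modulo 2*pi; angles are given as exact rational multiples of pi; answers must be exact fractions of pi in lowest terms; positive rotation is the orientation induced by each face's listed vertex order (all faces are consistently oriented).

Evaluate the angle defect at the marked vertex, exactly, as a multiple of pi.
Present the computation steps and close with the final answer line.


Sum of corner angles at P0: (7/4)*pi
defect = 2*pi - (7/4)*pi

Answer: defect(P0) = pi/4


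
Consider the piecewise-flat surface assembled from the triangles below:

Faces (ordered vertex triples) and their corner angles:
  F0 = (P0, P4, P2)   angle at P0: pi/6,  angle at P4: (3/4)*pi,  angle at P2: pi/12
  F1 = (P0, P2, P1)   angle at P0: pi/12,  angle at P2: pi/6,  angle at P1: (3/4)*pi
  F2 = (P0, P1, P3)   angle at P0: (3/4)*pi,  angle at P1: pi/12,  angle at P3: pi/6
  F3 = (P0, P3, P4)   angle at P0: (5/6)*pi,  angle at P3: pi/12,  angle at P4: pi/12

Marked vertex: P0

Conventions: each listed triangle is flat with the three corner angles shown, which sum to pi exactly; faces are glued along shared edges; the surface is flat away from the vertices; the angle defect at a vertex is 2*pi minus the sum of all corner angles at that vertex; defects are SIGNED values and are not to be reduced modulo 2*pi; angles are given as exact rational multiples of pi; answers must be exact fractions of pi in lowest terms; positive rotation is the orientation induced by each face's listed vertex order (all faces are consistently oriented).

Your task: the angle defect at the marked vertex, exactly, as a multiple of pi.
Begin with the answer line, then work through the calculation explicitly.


Answer: defect(P0) = pi/6

Sum of corner angles at P0: (11/6)*pi
defect = 2*pi - (11/6)*pi


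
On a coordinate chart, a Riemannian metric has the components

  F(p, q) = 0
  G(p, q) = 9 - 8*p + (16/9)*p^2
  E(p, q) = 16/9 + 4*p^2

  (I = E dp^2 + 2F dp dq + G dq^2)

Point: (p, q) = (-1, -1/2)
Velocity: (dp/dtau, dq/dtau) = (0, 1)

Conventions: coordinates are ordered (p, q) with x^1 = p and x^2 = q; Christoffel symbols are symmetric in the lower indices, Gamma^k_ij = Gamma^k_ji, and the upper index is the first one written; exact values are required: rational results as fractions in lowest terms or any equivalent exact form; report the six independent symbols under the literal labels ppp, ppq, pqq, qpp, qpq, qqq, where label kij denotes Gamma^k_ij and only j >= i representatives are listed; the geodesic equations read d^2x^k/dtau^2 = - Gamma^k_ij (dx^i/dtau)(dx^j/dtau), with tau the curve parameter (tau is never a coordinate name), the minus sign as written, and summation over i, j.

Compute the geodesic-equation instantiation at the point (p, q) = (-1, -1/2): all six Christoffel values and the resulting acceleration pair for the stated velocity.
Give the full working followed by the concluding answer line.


E = 52/9, F = 0, G = 169/9 at the point
E_p = -8, E_q = 0, F_p = 0, F_q = 0, G_p = -104/9, G_q = 0
EG - F^2 = 8788/81;  g^inv = (81/8788) * [[169/9, 0], [0, 52/9]]
first-kind symbols [ij,l] = (1/2)(d_i g_jl + d_j g_il - d_l g_ij): [pp,p] = E_p/2 = -4, [pp,q] = F_p - E_q/2 = 0, [pq,p] = E_q/2 = 0, [pq,q] = G_p/2 = -52/9, [qq,p] = F_q - G_p/2 = 52/9, [qq,q] = G_q/2 = 0
Gamma^p_ij = (G*[ij,p] - F*[ij,q])/(EG - F^2), Gamma^q_ij = (E*[ij,q] - F*[ij,p])/(EG - F^2)
Gamma_ppp = -9/13, Gamma_ppq = 0, Gamma_pqq = 1, Gamma_qpp = 0, Gamma_qpq = -4/13, Gamma_qqq = 0
d^2p/dtau^2 = -(Gamma_ppp*(0)^2 + 2*Gamma_ppq*(0)*(1) + Gamma_pqq*(1)^2) = -1
d^2q/dtau^2 = -(Gamma_qpp*(0)^2 + 2*Gamma_qpq*(0)*(1) + Gamma_qqq*(1)^2) = 0

Answer: Gamma_ppp = -9/13, Gamma_ppq = 0, Gamma_pqq = 1, Gamma_qpp = 0, Gamma_qpq = -4/13, Gamma_qqq = 0; accelerations (d^2p/dtau^2, d^2q/dtau^2) = (-1, 0)


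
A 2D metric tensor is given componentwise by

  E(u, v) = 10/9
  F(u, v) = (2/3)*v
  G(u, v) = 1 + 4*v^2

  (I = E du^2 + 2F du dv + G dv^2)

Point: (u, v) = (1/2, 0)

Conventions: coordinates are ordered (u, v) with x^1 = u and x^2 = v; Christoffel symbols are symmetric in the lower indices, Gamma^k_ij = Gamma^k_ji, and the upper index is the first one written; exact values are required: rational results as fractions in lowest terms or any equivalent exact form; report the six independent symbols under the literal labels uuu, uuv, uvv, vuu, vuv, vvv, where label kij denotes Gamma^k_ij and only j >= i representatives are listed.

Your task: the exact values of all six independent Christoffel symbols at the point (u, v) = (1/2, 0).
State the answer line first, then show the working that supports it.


Answer: Gamma_uuu = 0, Gamma_uuv = 0, Gamma_uvv = 3/5, Gamma_vuu = 0, Gamma_vuv = 0, Gamma_vvv = 0

E = 10/9, F = 0, G = 1 at the point
E_u = 0, E_v = 0, F_u = 0, F_v = 2/3, G_u = 0, G_v = 0
EG - F^2 = 10/9;  g^inv = (9/10) * [[1, 0], [0, 10/9]]
first-kind symbols [ij,l] = (1/2)(d_i g_jl + d_j g_il - d_l g_ij): [uu,u] = E_u/2 = 0, [uu,v] = F_u - E_v/2 = 0, [uv,u] = E_v/2 = 0, [uv,v] = G_u/2 = 0, [vv,u] = F_v - G_u/2 = 2/3, [vv,v] = G_v/2 = 0
Gamma^u_ij = (G*[ij,u] - F*[ij,v])/(EG - F^2), Gamma^v_ij = (E*[ij,v] - F*[ij,u])/(EG - F^2)


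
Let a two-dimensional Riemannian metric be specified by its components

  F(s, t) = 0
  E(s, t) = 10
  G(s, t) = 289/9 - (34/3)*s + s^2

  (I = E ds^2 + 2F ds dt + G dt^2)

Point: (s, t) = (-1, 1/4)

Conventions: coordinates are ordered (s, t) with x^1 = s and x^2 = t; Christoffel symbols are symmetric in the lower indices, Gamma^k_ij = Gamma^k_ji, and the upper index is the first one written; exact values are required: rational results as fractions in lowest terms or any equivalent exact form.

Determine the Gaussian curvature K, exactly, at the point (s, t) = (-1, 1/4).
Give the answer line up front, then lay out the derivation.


Answer: K = 0

E = 10, F = 0, G = 400/9, EG - F^2 = 4000/9 at the point
E_s = 0, E_t = 0, F_s = 0, F_t = 0, G_s = -40/3, G_t = 0
E_tt = 0, F_st = 0, G_ss = 2
Using the Brioschi determinant formula for K from the metric derivatives:
M1 = [[-E_tt/2 + F_st - G_ss/2, E_s/2, F_s - E_t/2], [F_t - G_s/2, E, F], [G_t/2, F, G]] = [[-1, 0, 0], [20/3, 10, 0], [0, 0, 400/9]]; det M1 = -4000/9
M2 = [[0, E_t/2, G_s/2], [E_t/2, E, F], [G_s/2, F, G]] = [[0, 0, -20/3], [0, 10, 0], [-20/3, 0, 400/9]]; det M2 = -4000/9
det M1 - det M2 = 0; K = 0 / (4000/9)^2 = 0


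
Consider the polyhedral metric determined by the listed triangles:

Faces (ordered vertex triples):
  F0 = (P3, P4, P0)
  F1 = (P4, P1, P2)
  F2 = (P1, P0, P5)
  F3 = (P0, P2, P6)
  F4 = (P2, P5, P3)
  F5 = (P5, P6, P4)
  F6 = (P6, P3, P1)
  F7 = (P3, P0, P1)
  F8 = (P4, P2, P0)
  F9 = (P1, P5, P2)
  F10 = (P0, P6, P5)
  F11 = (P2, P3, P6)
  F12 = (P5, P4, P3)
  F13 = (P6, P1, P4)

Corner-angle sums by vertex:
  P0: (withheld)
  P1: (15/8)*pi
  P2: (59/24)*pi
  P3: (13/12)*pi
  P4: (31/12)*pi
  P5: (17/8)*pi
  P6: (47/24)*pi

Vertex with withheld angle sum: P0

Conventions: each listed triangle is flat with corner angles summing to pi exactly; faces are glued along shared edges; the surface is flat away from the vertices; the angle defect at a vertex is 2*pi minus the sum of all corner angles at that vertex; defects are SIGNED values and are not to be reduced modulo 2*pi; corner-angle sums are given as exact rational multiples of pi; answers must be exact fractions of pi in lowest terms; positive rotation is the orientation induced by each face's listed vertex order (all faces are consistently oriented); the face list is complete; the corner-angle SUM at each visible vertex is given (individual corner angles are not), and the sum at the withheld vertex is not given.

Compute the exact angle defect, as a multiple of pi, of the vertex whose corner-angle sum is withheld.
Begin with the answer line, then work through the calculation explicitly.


Answer: defect(P0) = pi/12

V = 7, E = 21, F = 14; chi = V - E + F = 0
Gauss-Bonnet: total defect = 2*pi*chi = 0; visible defects sum to -pi/12


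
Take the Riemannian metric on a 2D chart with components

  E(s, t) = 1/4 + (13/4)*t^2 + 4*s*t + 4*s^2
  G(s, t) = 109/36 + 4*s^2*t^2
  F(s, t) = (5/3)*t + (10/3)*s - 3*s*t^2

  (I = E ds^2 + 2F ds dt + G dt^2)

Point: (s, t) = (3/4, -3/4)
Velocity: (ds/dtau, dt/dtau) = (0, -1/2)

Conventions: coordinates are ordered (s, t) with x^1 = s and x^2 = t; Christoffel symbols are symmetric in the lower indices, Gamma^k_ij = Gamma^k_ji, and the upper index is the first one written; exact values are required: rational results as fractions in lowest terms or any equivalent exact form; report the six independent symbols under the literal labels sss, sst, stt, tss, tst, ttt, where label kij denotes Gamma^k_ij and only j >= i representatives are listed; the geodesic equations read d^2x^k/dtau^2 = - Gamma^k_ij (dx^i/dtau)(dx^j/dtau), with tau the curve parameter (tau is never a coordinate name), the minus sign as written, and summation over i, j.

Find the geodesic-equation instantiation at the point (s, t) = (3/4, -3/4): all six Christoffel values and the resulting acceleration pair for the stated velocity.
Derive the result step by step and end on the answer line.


E = 133/64, F = -1/64, G = 2473/576 at the point
E_s = 3, E_t = -15/8, F_s = 79/48, F_t = 121/24, G_s = 27/8, G_t = -27/8
EG - F^2 = 82225/9216;  g^inv = (9216/82225) * [[2473/576, 1/64], [1/64, 133/64]]
first-kind symbols [ij,l] = (1/2)(d_i g_jl + d_j g_il - d_l g_ij): [ss,s] = E_s/2 = 3/2, [ss,t] = F_s - E_t/2 = 31/12, [st,s] = E_t/2 = -15/16, [st,t] = G_s/2 = 27/16, [tt,s] = F_t - G_s/2 = 161/48, [tt,t] = G_t/2 = -27/16
Gamma^s_ij = (G*[ij,s] - F*[ij,t])/(EG - F^2), Gamma^t_ij = (E*[ij,t] - F*[ij,s])/(EG - F^2)
Gamma_sss = 59724/82225, Gamma_sst = -36852/82225, Gamma_stt = 397424/246675, Gamma_tss = 49692/82225, Gamma_tst = 32184/82225, Gamma_ttt = -31836/82225
d^2s/dtau^2 = -(Gamma_sss*(0)^2 + 2*Gamma_sst*(0)*(-1/2) + Gamma_stt*(-1/2)^2) = -99356/246675
d^2t/dtau^2 = -(Gamma_tss*(0)^2 + 2*Gamma_tst*(0)*(-1/2) + Gamma_ttt*(-1/2)^2) = 7959/82225

Answer: Gamma_sss = 59724/82225, Gamma_sst = -36852/82225, Gamma_stt = 397424/246675, Gamma_tss = 49692/82225, Gamma_tst = 32184/82225, Gamma_ttt = -31836/82225; accelerations (d^2s/dtau^2, d^2t/dtau^2) = (-99356/246675, 7959/82225)


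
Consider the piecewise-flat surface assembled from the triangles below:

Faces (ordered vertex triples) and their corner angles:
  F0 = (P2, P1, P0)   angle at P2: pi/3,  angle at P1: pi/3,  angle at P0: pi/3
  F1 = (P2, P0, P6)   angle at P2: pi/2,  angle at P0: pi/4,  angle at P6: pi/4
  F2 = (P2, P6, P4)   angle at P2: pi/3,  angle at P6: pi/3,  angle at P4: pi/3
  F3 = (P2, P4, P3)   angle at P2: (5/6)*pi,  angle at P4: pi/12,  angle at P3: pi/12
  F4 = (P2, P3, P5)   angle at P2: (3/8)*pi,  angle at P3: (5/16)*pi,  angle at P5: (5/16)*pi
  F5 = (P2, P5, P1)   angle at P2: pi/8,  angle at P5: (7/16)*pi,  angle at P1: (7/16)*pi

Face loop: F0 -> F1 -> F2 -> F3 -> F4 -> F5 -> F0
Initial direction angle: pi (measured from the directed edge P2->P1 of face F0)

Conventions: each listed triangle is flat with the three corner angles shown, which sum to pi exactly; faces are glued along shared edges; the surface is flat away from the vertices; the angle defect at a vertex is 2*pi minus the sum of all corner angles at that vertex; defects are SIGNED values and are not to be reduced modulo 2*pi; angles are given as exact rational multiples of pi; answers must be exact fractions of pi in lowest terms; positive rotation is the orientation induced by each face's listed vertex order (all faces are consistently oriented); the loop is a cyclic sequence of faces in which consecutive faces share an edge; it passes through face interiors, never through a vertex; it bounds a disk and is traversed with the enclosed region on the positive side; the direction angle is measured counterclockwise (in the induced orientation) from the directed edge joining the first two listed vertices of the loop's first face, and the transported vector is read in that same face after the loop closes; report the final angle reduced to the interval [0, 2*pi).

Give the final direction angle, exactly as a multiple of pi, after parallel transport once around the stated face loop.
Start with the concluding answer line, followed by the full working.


Answer: final direction angle = pi/2

enclosed vertex P2: corner angles sum to (5/2)*pi, defect = 2*pi - (5/2)*pi = -pi/2
by Gauss-Bonnet the loop rotates the vector by the enclosed defect sum (positive orientation, mod 2*pi)
final angle = pi - pi/2 = pi/2 (mod 2*pi)


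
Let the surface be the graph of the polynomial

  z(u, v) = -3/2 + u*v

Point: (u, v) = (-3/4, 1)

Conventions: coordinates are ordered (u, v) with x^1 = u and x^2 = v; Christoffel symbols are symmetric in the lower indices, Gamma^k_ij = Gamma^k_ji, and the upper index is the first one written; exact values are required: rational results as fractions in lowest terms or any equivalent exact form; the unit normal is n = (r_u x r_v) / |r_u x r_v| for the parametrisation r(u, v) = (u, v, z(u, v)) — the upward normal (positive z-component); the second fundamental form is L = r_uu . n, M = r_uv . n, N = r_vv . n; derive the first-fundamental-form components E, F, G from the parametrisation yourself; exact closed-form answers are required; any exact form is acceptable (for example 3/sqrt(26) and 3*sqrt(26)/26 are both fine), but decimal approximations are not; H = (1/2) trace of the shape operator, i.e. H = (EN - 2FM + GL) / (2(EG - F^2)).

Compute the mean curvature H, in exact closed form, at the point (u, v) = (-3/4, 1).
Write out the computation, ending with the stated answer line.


z_u = 1, z_v = -3/4, z_uu = 0, z_uv = 1, z_vv = 0
E = 2, F = -3/4, G = 25/16; answer radicand W^2 = 41/16
unnormalised second-form numerators: l = 0, m = 1, n = 0; L = l/sqrt(41/16), and similarly M = m/sqrt(W^2), N = n/sqrt(W^2)
H = (E*n - 2*F*m + G*l) / (2*(EG - F^2)*sqrt(W^2)); E*n - 2*F*m + G*l = 3/2, EG - F^2 = 41/16, so H = (12/41)/sqrt(41/16)

Answer: H = 48*sqrt(41)/1681


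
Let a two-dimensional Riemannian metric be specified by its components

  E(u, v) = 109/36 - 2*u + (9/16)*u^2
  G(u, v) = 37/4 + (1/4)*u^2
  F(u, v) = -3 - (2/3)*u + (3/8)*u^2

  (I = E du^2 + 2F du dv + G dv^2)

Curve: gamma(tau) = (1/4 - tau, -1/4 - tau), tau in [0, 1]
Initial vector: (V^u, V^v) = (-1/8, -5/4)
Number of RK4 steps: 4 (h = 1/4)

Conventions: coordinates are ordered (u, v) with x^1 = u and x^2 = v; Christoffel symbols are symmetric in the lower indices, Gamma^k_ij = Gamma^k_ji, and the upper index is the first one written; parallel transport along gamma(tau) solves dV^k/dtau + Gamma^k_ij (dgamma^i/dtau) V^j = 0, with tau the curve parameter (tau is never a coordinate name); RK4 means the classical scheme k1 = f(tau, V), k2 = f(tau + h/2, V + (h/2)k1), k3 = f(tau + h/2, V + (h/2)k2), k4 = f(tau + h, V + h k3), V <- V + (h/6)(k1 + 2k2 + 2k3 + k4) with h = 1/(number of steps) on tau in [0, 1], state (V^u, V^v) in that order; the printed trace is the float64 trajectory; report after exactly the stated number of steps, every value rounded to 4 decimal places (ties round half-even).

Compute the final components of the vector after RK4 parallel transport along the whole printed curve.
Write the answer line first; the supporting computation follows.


Answer: V^u = -0.0875, V^v = -1.2205

gamma'(tau) = (-1, -1); f(tau, V)^k = -Gamma^k_ij(gamma(tau)) gamma'^i(tau) V^j; h = 1/4; intermediate values shown to 6 dp
curve data and Christoffel symbols at the stage parameters:
  tau = 0.000000: gamma = (0.250000, -0.250000), gamma' = (-1.000000, -1.000000); Gamma_uuu = -0.682814, Gamma_uuv = 0.014167, Gamma_uvv = -0.041760, Gamma_vuu = -0.283349, Gamma_vuv = 0.011551, Gamma_vvv = -0.014167
  tau = 0.125000: gamma = (0.125000, -0.375000), gamma' = (-1.000000, -1.000000); Gamma_uuu = -0.635359, Gamma_uuv = 0.005894, Gamma_uvv = -0.017724, Gamma_vuu = -0.273205, Gamma_vuv = 0.005337, Gamma_vvv = -0.005894
  tau = 0.250000: gamma = (0.000000, -0.500000), gamma' = (-1.000000, -1.000000); Gamma_uuu = -0.591889, Gamma_uuv = 0.000000, Gamma_uvv = 0.000000, Gamma_vuu = -0.264036, Gamma_vuv = 0.000000, Gamma_vvv = 0.000000
  tau = 0.375000: gamma = (-0.125000, -0.625000), gamma' = (-1.000000, -1.000000); Gamma_uuu = -0.552305, Gamma_uuv = -0.004146, Gamma_uvv = 0.013180, Gamma_vuu = -0.255899, Gamma_vuv = -0.004681, Gamma_vvv = 0.004146
  tau = 0.500000: gamma = (-0.250000, -0.750000), gamma' = (-1.000000, -1.000000); Gamma_uuu = -0.516326, Gamma_uuv = -0.006992, Gamma_uvv = 0.023056, Gamma_vuu = -0.248768, Gamma_vuv = -0.008866, Gamma_vvv = 0.006992
  tau = 0.625000: gamma = (-0.375000, -0.875000), gamma' = (-1.000000, -1.000000); Gamma_uuu = -0.483610, Gamma_uuv = -0.008861, Gamma_uvv = 0.030504, Gamma_vuu = -0.242574, Gamma_vuv = -0.012671, Gamma_vvv = 0.008861
  tau = 0.750000: gamma = (-0.500000, -1.000000), gamma' = (-1.000000, -1.000000); Gamma_uuu = -0.453805, Gamma_uuv = -0.009989, Gamma_uvv = 0.036153, Gamma_vuu = -0.237237, Gamma_vuv = -0.016183, Gamma_vvv = 0.009989
  tau = 0.875000: gamma = (-0.625000, -1.125000), gamma' = (-1.000000, -1.000000); Gamma_uuu = -0.426580, Gamma_uuv = -0.010546, Gamma_uvv = 0.040456, Gamma_vuu = -0.232671, Gamma_vuv = -0.019465, Gamma_vvv = 0.010546
  tau = 1.000000: gamma = (-0.750000, -1.250000), gamma' = (-1.000000, -1.000000); Gamma_uuu = -0.401637, Gamma_uuv = -0.010663, Gamma_uvv = 0.043745, Gamma_vuu = -0.228796, Gamma_vuv = -0.022566, Gamma_vvv = 0.010663
step 0: V^u = -0.1250, V^v = -1.2500
step 1: k1 = (0.118073, 0.037244), k2 = (0.084125, 0.030224), k3 = (0.086806, 0.031361), k4 = (0.061141, 0.027274); V <- V + (h/6)(k1 + 2k2 + 2k3 + k4): V^u = -0.1033, V^v = -1.2422
step 2: k1 = (0.061135, 0.027272), k2 = (0.042031, 0.025587), k3 = (0.043358, 0.026209), k4 = (0.028531, 0.026133); V <- V + (h/6)(k1 + 2k2 + 2k3 + k4): V^u = -0.0924, V^v = -1.2356
step 3: k1 = (0.028525, 0.026130), k2 = (0.017094, 0.027379), k3 = (0.017801, 0.027743), k4 = (0.008659, 0.029908); V <- V + (h/6)(k1 + 2k2 + 2k3 + k4): V^u = -0.0880, V^v = -1.2287
step 4: k1 = (0.008656, 0.029906), k2 = (0.001347, 0.032835), k3 = (0.001757, 0.033062), k4 = (-0.004282, 0.036531); V <- V + (h/6)(k1 + 2k2 + 2k3 + k4): V^u = -0.0875, V^v = -1.2205


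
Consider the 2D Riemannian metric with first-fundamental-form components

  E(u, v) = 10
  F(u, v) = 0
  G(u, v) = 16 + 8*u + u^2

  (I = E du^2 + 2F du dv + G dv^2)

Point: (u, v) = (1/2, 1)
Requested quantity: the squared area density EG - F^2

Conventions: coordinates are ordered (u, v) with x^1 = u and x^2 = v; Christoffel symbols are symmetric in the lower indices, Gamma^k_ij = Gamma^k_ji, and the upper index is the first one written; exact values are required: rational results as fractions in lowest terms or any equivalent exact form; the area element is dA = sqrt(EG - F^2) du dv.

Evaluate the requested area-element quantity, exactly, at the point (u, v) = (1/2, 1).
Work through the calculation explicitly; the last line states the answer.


E = 10, F = 0, G = 81/4; EG - F^2 = 405/2

Answer: EG - F^2 = 405/2


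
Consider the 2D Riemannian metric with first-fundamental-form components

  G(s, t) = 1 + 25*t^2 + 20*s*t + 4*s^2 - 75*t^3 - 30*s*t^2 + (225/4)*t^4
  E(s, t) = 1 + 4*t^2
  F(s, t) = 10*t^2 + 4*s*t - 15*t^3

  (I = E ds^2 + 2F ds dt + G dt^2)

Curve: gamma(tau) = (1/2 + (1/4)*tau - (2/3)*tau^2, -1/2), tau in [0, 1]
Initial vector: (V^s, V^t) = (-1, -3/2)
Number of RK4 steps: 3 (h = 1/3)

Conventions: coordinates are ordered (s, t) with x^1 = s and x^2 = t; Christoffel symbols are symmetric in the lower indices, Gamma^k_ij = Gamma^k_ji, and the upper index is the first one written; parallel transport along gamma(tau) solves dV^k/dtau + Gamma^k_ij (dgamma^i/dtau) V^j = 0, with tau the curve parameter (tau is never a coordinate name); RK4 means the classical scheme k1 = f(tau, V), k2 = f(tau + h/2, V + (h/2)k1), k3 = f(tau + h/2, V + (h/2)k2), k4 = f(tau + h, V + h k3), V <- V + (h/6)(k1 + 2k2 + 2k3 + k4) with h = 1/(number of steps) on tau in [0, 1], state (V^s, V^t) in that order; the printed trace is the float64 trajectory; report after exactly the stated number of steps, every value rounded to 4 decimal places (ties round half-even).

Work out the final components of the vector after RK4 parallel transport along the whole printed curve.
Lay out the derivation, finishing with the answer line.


gamma'(tau) = (1/4 - (4/3)*tau, 0); f(tau, V)^k = -Gamma^k_ij(gamma(tau)) gamma'^i(tau) V^j; h = 1/3; intermediate values shown to 6 dp
curve data and Christoffel symbols at the stage parameters:
  tau = 0.000000: gamma = (0.500000, -0.500000), gamma' = (0.250000, 0.000000); Gamma_sss = 0.000000, Gamma_sst = -0.149358, Gamma_stt = -0.933489, Gamma_tss = 0.000000, Gamma_tst = -0.504084, Gamma_ttt = -3.150525
  tau = 0.166667: gamma = (0.523148, -0.500000), gamma' = (0.027778, 0.000000); Gamma_sss = 0.000000, Gamma_sst = -0.152902, Gamma_stt = -0.955638, Gamma_tss = 0.000000, Gamma_tst = -0.508966, Gamma_ttt = -3.181035
  tau = 0.333333: gamma = (0.509259, -0.500000), gamma' = (-0.194444, 0.000000); Gamma_sss = 0.000000, Gamma_sst = -0.150762, Gamma_stt = -0.942261, Gamma_tss = 0.000000, Gamma_tst = -0.506029, Gamma_ttt = -3.162681
  tau = 0.500000: gamma = (0.458333, -0.500000), gamma' = (-0.416667, 0.000000); Gamma_sss = 0.000000, Gamma_sst = -0.143266, Gamma_stt = -0.895411, Gamma_tss = 0.000000, Gamma_tst = -0.495461, Gamma_ttt = -3.096630
  tau = 0.666667: gamma = (0.370370, -0.500000), gamma' = (-0.638889, 0.000000); Gamma_sss = 0.000000, Gamma_sst = -0.131511, Gamma_stt = -0.821944, Gamma_tss = 0.000000, Gamma_tst = -0.477945, Gamma_ttt = -2.987159
  tau = 0.833333: gamma = (0.245370, -0.500000), gamma' = (-0.861111, 0.000000); Gamma_sss = 0.000000, Gamma_sst = -0.117045, Gamma_stt = -0.731530, Gamma_tss = 0.000000, Gamma_tst = -0.454632, Gamma_ttt = -2.841453
  tau = 1.000000: gamma = (0.083333, -0.500000), gamma' = (-1.083333, 0.000000); Gamma_sss = 0.000000, Gamma_sst = -0.101471, Gamma_stt = -0.634194, Gamma_tss = 0.000000, Gamma_tst = -0.427024, Gamma_ttt = -2.668898
step 0: V^s = -1.0000, V^t = -1.5000
step 1: k1 = (-0.056009, -0.189032), k2 = (-0.006505, -0.021652), k3 = (-0.006386, -0.021258), k4 = (0.044180, 0.148289); V <- V + (h/6)(k1 + 2k2 + 2k3 + k4): V^s = -1.0021, V^t = -1.5070
step 2: k1 = (0.044178, 0.148284), k2 = (0.088486, 0.306013), k3 = (0.086916, 0.300586), k4 = (0.118204, 0.429583); V <- V + (h/6)(k1 + 2k2 + 2k3 + k4): V^s = -0.9736, V^t = -1.4075
step 3: k1 = (0.118262, 0.429794), k2 = (0.134643, 0.522988), k3 = (0.133078, 0.516908), k4 = (0.135784, 0.571426); V <- V + (h/6)(k1 + 2k2 + 2k3 + k4): V^s = -0.9297, V^t = -1.2364

Answer: V^s = -0.9297, V^t = -1.2364


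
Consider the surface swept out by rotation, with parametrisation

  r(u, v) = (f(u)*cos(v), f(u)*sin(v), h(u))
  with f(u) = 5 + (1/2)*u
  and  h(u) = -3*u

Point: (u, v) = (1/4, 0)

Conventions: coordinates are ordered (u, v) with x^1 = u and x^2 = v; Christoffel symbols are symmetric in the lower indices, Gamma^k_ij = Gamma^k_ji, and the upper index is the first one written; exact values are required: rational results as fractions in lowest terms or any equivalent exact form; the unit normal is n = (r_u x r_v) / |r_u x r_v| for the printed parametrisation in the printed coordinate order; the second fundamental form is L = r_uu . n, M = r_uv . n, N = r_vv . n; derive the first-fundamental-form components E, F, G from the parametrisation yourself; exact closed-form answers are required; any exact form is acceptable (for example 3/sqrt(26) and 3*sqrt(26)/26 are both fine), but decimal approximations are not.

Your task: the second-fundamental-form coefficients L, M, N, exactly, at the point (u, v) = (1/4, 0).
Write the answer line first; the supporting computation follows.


Answer: L = 0, M = 0, N = -123*sqrt(37)/148

f = 41/8, f' = 1/2, f'' = 0, h' = -3, h'' = 0
E = 37/4, F = 0, G = 1681/64; answer radicand W^2 = 37/4
unnormalised second-form numerators: l = 0, m = 0, n = -123/8; L = l/sqrt(37/4), and similarly M = m/sqrt(W^2), N = n/sqrt(W^2)


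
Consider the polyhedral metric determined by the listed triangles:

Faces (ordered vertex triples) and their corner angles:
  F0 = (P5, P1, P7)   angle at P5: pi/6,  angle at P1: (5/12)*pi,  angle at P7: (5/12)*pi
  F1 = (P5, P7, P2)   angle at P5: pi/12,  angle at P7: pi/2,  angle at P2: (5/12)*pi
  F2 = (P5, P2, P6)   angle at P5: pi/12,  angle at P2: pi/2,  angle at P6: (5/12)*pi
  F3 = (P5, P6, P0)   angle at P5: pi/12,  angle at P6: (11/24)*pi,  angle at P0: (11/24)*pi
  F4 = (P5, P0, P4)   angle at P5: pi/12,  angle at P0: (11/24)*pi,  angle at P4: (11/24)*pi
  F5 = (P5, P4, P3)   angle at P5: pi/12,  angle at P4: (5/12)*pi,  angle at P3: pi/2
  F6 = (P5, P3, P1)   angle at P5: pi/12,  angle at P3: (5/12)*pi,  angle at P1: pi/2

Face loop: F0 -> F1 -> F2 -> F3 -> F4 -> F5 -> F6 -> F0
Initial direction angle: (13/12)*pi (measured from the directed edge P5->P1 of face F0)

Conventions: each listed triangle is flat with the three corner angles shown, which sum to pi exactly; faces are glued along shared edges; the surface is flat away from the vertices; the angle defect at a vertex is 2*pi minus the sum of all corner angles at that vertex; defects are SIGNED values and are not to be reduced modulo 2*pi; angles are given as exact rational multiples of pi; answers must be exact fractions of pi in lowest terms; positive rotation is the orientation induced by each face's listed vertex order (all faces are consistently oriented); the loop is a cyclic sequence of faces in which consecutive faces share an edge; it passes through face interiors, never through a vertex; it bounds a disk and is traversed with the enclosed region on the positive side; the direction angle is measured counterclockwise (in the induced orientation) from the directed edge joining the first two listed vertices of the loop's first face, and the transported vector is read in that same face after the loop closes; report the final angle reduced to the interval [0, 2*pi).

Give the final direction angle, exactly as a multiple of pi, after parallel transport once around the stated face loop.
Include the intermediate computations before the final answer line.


enclosed vertex P5: corner angles sum to (2/3)*pi, defect = 2*pi - (2/3)*pi = (4/3)*pi
holonomy = initial angle + sum of enclosed defects (mod 2*pi), positive in the induced orientation
final angle = (13/12)*pi + (4/3)*pi = (5/12)*pi (mod 2*pi)

Answer: final direction angle = (5/12)*pi


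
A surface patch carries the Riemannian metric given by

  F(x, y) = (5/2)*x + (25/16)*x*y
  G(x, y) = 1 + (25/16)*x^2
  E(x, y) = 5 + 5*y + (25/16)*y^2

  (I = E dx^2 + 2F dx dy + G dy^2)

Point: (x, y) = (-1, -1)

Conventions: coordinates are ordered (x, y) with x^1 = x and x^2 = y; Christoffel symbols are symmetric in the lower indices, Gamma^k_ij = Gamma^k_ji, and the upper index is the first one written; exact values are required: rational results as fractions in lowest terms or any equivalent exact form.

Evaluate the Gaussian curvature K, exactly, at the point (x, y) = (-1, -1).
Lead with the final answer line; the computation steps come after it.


Answer: K = -4/25

E = 25/16, F = -15/16, G = 41/16, EG - F^2 = 25/8 at the point
E_x = 0, E_y = 15/8, F_x = 15/16, F_y = -25/16, G_x = -25/8, G_y = 0
E_yy = 25/8, F_xy = 25/16, G_xx = 25/8
Compute both Brioschi determinants and normalise by (EG - F^2)^2.
M1 = [[-E_yy/2 + F_xy - G_xx/2, E_x/2, F_x - E_y/2], [F_y - G_x/2, E, F], [G_y/2, F, G]] = [[-25/16, 0, 0], [0, 25/16, -15/16], [0, -15/16, 41/16]]; det M1 = -625/128
M2 = [[0, E_y/2, G_x/2], [E_y/2, E, F], [G_x/2, F, G]] = [[0, 15/16, -25/16], [15/16, 25/16, -15/16], [-25/16, -15/16, 41/16]]; det M2 = -425/128
det M1 - det M2 = -25/16; K = -25/16 / (25/8)^2 = -4/25


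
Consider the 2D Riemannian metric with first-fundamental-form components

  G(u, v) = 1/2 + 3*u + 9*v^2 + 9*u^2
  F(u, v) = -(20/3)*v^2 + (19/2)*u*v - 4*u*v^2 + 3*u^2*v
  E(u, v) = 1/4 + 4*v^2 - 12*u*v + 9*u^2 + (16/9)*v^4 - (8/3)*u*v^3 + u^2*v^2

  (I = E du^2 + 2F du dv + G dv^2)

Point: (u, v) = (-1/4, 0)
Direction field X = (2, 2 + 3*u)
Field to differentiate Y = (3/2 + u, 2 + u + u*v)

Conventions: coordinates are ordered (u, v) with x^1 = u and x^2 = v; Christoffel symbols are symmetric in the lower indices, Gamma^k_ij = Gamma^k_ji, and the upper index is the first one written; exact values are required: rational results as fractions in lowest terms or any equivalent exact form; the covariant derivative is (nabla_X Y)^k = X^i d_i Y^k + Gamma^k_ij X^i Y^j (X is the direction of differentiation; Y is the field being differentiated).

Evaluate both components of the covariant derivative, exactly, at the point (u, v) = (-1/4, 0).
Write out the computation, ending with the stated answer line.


E = 13/16, F = 0, G = 5/16 at the point
E_u = -9/2, E_v = 3, F_u = 0, F_v = -35/16, G_u = -3/2, G_v = 0
EG - F^2 = 65/256;  g^inv = (256/65) * [[5/16, 0], [0, 13/16]]
first-kind symbols [ij,l] = (1/2)(d_i g_jl + d_j g_il - d_l g_ij): [uu,u] = E_u/2 = -9/4, [uu,v] = F_u - E_v/2 = -3/2, [uv,u] = E_v/2 = 3/2, [uv,v] = G_u/2 = -3/4, [vv,u] = F_v - G_u/2 = -23/16, [vv,v] = G_v/2 = 0
Gamma^u_ij = (G*[ij,u] - F*[ij,v])/(EG - F^2), Gamma^v_ij = (E*[ij,v] - F*[ij,u])/(EG - F^2)
Gamma_uuu = -36/13, Gamma_uuv = 24/13, Gamma_uvv = -23/13, Gamma_vuu = -24/5, Gamma_vuv = -12/5, Gamma_vvv = 0
X = (2, 5/4), Y = (5/4, 7/4) at the point

Answer: (nabla_X Y)^u = 115/208, (nabla_X Y)^v = -1797/80


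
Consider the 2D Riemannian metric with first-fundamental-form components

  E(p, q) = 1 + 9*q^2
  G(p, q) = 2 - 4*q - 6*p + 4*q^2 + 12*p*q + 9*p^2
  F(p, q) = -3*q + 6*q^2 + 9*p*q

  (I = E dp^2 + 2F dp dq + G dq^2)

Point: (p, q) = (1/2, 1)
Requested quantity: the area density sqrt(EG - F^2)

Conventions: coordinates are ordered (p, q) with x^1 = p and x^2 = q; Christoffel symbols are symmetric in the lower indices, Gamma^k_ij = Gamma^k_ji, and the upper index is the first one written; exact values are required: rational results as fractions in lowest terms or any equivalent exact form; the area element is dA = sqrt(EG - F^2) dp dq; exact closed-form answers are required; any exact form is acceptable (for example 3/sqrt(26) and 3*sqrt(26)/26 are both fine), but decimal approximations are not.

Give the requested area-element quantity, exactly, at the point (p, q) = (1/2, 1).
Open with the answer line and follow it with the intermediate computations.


Answer: sqrt(EG - F^2) = sqrt(65)/2

E = 10, F = 15/2, G = 29/4; EG - F^2 = 65/4


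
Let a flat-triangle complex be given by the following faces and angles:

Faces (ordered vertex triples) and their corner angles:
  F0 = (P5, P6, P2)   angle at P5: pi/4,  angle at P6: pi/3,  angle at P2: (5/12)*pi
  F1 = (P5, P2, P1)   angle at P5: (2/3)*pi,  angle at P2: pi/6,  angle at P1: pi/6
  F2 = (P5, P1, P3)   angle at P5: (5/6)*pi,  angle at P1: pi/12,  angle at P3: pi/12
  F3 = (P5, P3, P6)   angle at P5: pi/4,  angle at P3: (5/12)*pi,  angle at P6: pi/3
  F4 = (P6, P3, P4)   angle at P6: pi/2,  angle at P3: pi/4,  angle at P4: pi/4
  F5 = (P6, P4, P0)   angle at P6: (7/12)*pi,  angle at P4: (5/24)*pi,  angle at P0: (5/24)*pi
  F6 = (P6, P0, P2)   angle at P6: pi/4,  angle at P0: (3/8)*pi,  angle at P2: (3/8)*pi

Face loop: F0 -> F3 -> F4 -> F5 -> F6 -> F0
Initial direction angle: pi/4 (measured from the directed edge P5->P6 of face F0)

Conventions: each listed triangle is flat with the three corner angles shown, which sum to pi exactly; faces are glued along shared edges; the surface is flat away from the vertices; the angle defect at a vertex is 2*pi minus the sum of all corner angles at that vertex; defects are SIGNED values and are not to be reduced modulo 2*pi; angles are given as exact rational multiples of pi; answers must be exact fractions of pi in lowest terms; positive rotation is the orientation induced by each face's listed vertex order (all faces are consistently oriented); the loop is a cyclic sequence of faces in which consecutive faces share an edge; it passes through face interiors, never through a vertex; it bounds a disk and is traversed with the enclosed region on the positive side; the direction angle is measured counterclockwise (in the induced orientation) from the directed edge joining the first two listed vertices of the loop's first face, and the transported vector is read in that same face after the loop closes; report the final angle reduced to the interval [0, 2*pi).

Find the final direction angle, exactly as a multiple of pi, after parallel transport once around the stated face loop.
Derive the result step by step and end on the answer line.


enclosed vertex P6: corner angles sum to 2*pi, defect = 2*pi - 2*pi = 0
transport around the loop rotates by the sum of enclosed defects; add to the initial angle mod 2*pi
final angle = pi/4 + 0 = pi/4 (mod 2*pi)

Answer: final direction angle = pi/4


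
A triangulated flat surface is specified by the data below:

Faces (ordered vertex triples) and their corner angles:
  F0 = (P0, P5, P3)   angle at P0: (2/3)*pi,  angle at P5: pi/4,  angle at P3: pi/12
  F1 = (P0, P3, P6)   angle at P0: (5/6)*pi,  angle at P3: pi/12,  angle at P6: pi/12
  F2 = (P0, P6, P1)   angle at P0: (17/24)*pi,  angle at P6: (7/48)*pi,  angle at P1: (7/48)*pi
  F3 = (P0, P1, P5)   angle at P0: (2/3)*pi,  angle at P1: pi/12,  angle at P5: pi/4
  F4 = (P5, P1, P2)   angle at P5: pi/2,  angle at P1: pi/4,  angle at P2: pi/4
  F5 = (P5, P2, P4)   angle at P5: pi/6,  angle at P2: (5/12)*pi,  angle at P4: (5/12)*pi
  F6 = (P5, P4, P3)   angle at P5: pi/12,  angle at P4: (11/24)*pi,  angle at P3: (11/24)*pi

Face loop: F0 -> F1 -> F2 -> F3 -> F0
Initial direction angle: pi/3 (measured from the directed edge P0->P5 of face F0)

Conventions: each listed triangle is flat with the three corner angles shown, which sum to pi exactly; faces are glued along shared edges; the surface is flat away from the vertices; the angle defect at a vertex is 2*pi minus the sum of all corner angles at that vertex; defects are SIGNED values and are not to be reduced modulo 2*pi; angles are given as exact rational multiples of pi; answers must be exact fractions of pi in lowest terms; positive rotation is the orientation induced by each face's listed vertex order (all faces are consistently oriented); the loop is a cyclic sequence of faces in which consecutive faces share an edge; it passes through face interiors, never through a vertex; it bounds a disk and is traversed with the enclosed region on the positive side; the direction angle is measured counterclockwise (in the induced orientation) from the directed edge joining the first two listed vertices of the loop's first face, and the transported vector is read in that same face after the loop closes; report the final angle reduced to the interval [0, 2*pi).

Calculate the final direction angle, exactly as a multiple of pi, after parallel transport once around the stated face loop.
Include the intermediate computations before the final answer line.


enclosed vertex P0: corner angles sum to (23/8)*pi, defect = 2*pi - (23/8)*pi = (-7/8)*pi
the rotation equals the total enclosed defect, so the final angle is initial + defects (mod 2*pi)
final angle = pi/3 - (7/8)*pi = (35/24)*pi (mod 2*pi)

Answer: final direction angle = (35/24)*pi
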